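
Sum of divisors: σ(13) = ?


Divisors of 13: 1, 13
Sum = 1 + 13 = 14

σ(13) = 14


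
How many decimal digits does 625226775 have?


625226775 has 9 digits in base 10
floor(log10(625226775)) + 1 = floor(8.7960) + 1 = 9

9 digits (base 10)


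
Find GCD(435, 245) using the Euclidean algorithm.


435 = 1 * 245 + 190
245 = 1 * 190 + 55
190 = 3 * 55 + 25
55 = 2 * 25 + 5
25 = 5 * 5 + 0
GCD = 5


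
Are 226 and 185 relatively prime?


Euclidean algorithm:
226 = 1 * 185 + 41
185 = 4 * 41 + 21
41 = 1 * 21 + 20
21 = 1 * 20 + 1
20 = 20 * 1 + 0
GCD(226, 185) = 1

Yes, coprime (GCD = 1)


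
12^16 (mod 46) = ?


12^1 mod 46 = 12
12^2 mod 46 = 6
12^3 mod 46 = 26
12^4 mod 46 = 36
12^5 mod 46 = 18
12^6 mod 46 = 32
12^7 mod 46 = 16
12^8 mod 46 = 8
12^9 mod 46 = 4
12^10 mod 46 = 2
12^11 mod 46 = 24
12^12 mod 46 = 12
12^13 mod 46 = 6
12^14 mod 46 = 26
12^15 mod 46 = 36
12^16 mod 46 = 18


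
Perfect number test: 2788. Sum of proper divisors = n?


Proper divisors of 2788: 1, 2, 4, 17, 34, 41, 68, 82, 164, 697, 1394
Sum = 1 + 2 + 4 + 17 + 34 + 41 + 68 + 82 + 164 + 697 + 1394 = 2504

No, 2788 is not perfect (2504 ≠ 2788)


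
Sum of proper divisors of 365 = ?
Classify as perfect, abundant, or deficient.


Proper divisors: 1, 5, 73
Sum = 1 + 5 + 73 = 79
79 < 365 → deficient

s(365) = 79 (deficient)


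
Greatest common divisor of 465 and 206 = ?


465 = 2 * 206 + 53
206 = 3 * 53 + 47
53 = 1 * 47 + 6
47 = 7 * 6 + 5
6 = 1 * 5 + 1
5 = 5 * 1 + 0
GCD = 1


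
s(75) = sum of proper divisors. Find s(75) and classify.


Proper divisors: 1, 3, 5, 15, 25
Sum = 1 + 3 + 5 + 15 + 25 = 49
49 < 75 → deficient

s(75) = 49 (deficient)


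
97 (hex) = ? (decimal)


97 (base 16) = 151 (decimal)
151 (decimal) = 151 (base 10)


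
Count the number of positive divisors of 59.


59 = 59^1
d(59) = (1+1) = 2

2 divisors


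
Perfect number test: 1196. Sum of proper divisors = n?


Proper divisors of 1196: 1, 2, 4, 13, 23, 26, 46, 52, 92, 299, 598
Sum = 1 + 2 + 4 + 13 + 23 + 26 + 46 + 52 + 92 + 299 + 598 = 1156

No, 1196 is not perfect (1156 ≠ 1196)


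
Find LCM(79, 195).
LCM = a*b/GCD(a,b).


GCD(79, 195) = 1
LCM = 79*195/1 = 15405/1 = 15405

LCM = 15405


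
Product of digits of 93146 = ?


9 × 3 × 1 × 4 × 6 = 648


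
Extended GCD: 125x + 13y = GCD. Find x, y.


Tabular extended Euclidean (each row: r = 125*s + 13*t):
r=125, s=1, t=0
r=13, s=0, t=1
q=9: r=8, s=1, t=-9   [125*(1) + 13*(-9) = 8]
q=1: r=5, s=-1, t=10   [125*(-1) + 13*(10) = 5]
q=1: r=3, s=2, t=-19   [125*(2) + 13*(-19) = 3]
q=1: r=2, s=-3, t=29   [125*(-3) + 13*(29) = 2]
q=1: r=1, s=5, t=-48   [125*(5) + 13*(-48) = 1]
q=2: r=0, s=-13, t=125   [125*(-13) + 13*(125) = 0]
GCD = 1; from the row with r=1: x=5, y=-48
Check: 125*(5) + 13*(-48) = 625 - 624 = 1

GCD = 1, x = 5, y = -48


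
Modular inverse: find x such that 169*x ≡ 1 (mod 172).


Use the extended Euclidean algorithm on (172, 169); each row r = 172*s + 169*t:
r=172, s=1, t=0
r=169, s=0, t=1
q=1: r=3, s=1, t=-1   [172*(1) + 169*(-1) = 3]
q=56: r=1, s=-56, t=57   [172*(-56) + 169*(57) = 1]
q=3: r=0, s=169, t=-172   [172*(169) + 169*(-172) = 0]
GCD = 1 with t = 57, so 169*(57) ≡ 1 (mod 172)
Inverse = 57 mod 172 = 57
Check: 169 * 57 = 9633 ≡ 1 (mod 172)

169^(-1) ≡ 57 (mod 172)


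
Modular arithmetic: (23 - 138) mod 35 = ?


23 - 138 = -115
-115 mod 35 = 25


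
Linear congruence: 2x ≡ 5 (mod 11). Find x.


GCD(2, 11) = 1, unique solution
a^(-1) mod 11 = 6
x = 6 * 5 mod 11 = 8

x ≡ 8 (mod 11)


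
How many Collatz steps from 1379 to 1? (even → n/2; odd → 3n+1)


1379 → 4138 → 2069 → 6208 → 3104 → 1552 → 776 → 388 → 194 → 97 → 292 → 146 → 73 → 220 → 110 → 55 → 166 → 83 → 250 → 125 → 376 → 188 → 94 → 47 → 142 → 71 → 214 → 107 → 322 → 161 → 484 → 242 → 121 → 364 → 182 → 91 → 274 → 137 → 412 → 206 → 103 → 310 → 155 → 466 → 233 → 700 → 350 → 175 → 526 → 263 → 790 → 395 → 1186 → 593 → 1780 → 890 → 445 → 1336 → 668 → 334 → 167 → 502 → 251 → 754 → 377 → 1132 → 566 → 283 → 850 → 425 → 1276 → 638 → 319 → 958 → 479 → 1438 → 719 → 2158 → 1079 → 3238 → 1619 → 4858 → 2429 → 7288 → 3644 → 1822 → 911 → 2734 → 1367 → 4102 → 2051 → 6154 → 3077 → 9232 → 4616 → 2308 → 1154 → 577 → 1732 → 866 → 433 → 1300 → 650 → 325 → 976 → 488 → 244 → 122 → 61 → 184 → 92 → 46 → 23 → 70 → 35 → 106 → 53 → 160 → 80 → 40 → 20 → 10 → 5 → 16 → 8 → 4 → 2 → 1
Total steps = 127

127 steps


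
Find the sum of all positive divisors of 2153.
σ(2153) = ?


Divisors of 2153: 1, 2153
Sum = 1 + 2153 = 2154

σ(2153) = 2154


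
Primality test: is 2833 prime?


Check divisors up to sqrt(2833) = 53.2259
No divisors found.
2833 is prime.

Yes, 2833 is prime


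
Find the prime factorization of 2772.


2772 / 2 = 1386
1386 / 2 = 693
693 / 3 = 231
231 / 3 = 77
77 / 7 = 11
11 / 11 = 1
2772 = 2^2 × 3^2 × 7 × 11


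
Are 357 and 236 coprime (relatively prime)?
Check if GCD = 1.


Euclidean algorithm:
357 = 1 * 236 + 121
236 = 1 * 121 + 115
121 = 1 * 115 + 6
115 = 19 * 6 + 1
6 = 6 * 1 + 0
GCD(357, 236) = 1

Yes, coprime (GCD = 1)


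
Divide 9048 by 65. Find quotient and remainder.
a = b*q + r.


9048 = 65 * 139 + 13
Check: 9035 + 13 = 9048

q = 139, r = 13


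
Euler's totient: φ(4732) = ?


4732 = 2^2 × 7 × 13^2
Prime factors: 2, 7, 13
φ(4732) = 4732 × (1-1/2) × (1-1/7) × (1-1/13)
= 4732 × 1/2 × 6/7 × 12/13 = 1872

φ(4732) = 1872


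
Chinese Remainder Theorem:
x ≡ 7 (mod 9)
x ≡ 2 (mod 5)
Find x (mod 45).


M = 9*5 = 45
M1 = M/9 = 5, M2 = M/5 = 9
M1^(-1) mod 9 = 2, M2^(-1) mod 5 = 4
x = 7*5*2 + 2*9*4 = 142
142 mod 45 = 7
Check: 7 mod 9 = 7 ✓, 7 mod 5 = 2 ✓

x ≡ 7 (mod 45)


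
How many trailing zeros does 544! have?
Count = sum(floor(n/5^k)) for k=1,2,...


floor(544/5) = 108
floor(544/25) = 21
floor(544/125) = 4
Total = 133

133 trailing zeros


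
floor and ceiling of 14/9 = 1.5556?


14/9 = 1.5556
floor = 1
ceil = 2

floor = 1, ceil = 2


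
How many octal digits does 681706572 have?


681706572 in base 8 = 5050402114
Number of digits = 10

10 digits (base 8)


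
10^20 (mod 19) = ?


10^1 mod 19 = 10
10^2 mod 19 = 5
10^3 mod 19 = 12
10^4 mod 19 = 6
10^5 mod 19 = 3
10^6 mod 19 = 11
10^7 mod 19 = 15
10^8 mod 19 = 17
10^9 mod 19 = 18
10^10 mod 19 = 9
10^11 mod 19 = 14
10^12 mod 19 = 7
10^13 mod 19 = 13
10^14 mod 19 = 16
10^15 mod 19 = 8
10^16 mod 19 = 4
10^17 mod 19 = 2
10^18 mod 19 = 1
10^19 mod 19 = 10
10^20 mod 19 = 5


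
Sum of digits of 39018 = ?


3 + 9 + 0 + 1 + 8 = 21


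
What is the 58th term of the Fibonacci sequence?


Sequence: 1, 1, 2, 3, 5, 8, 13, 21, 34, 55, 89, 144, 233, 377, 610, 987, 1597, 2584, 4181, 6765, 10946, 17711, 28657, 46368, 75025, 121393, 196418, 317811, 514229, 832040, 1346269, 2178309, 3524578, 5702887, 9227465, 14930352, 24157817, 39088169, 63245986, 102334155, 165580141, 267914296, 433494437, 701408733, 1134903170, 1836311903, 2971215073, 4807526976, 7778742049, 12586269025, 20365011074, 32951280099, 53316291173, 86267571272, 139583862445, 225851433717, 365435296162, 591286729879
F(58) = 591286729879


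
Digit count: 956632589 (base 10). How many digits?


956632589 has 9 digits in base 10
floor(log10(956632589)) + 1 = floor(8.9807) + 1 = 9

9 digits (base 10)


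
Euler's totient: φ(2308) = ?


2308 = 2^2 × 577
Prime factors: 2, 577
φ(2308) = 2308 × (1-1/2) × (1-1/577)
= 2308 × 1/2 × 576/577 = 1152

φ(2308) = 1152


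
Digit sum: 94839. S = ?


9 + 4 + 8 + 3 + 9 = 33


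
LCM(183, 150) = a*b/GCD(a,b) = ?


GCD(183, 150) = 3
LCM = 183*150/3 = 27450/3 = 9150

LCM = 9150


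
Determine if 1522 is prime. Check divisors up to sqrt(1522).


1522 / 2 = 761 (exact division)
1522 is NOT prime.

No, 1522 is not prime


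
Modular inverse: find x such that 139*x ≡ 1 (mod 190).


Use the extended Euclidean algorithm on (190, 139); each row r = 190*s + 139*t:
r=190, s=1, t=0
r=139, s=0, t=1
q=1: r=51, s=1, t=-1   [190*(1) + 139*(-1) = 51]
q=2: r=37, s=-2, t=3   [190*(-2) + 139*(3) = 37]
q=1: r=14, s=3, t=-4   [190*(3) + 139*(-4) = 14]
q=2: r=9, s=-8, t=11   [190*(-8) + 139*(11) = 9]
q=1: r=5, s=11, t=-15   [190*(11) + 139*(-15) = 5]
q=1: r=4, s=-19, t=26   [190*(-19) + 139*(26) = 4]
q=1: r=1, s=30, t=-41   [190*(30) + 139*(-41) = 1]
q=4: r=0, s=-139, t=190   [190*(-139) + 139*(190) = 0]
GCD = 1 with t = -41, so 139*(-41) ≡ 1 (mod 190)
Inverse = -41 mod 190 = 149
Check: 139 * 149 = 20711 ≡ 1 (mod 190)

139^(-1) ≡ 149 (mod 190)


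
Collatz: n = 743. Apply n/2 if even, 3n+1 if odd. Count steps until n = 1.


743 → 2230 → 1115 → 3346 → 1673 → 5020 → 2510 → 1255 → 3766 → 1883 → 5650 → 2825 → 8476 → 4238 → 2119 → 6358 → 3179 → 9538 → 4769 → 14308 → 7154 → 3577 → 10732 → 5366 → 2683 → 8050 → 4025 → 12076 → 6038 → 3019 → 9058 → 4529 → 13588 → 6794 → 3397 → 10192 → 5096 → 2548 → 1274 → 637 → 1912 → 956 → 478 → 239 → 718 → 359 → 1078 → 539 → 1618 → 809 → 2428 → 1214 → 607 → 1822 → 911 → 2734 → 1367 → 4102 → 2051 → 6154 → 3077 → 9232 → 4616 → 2308 → 1154 → 577 → 1732 → 866 → 433 → 1300 → 650 → 325 → 976 → 488 → 244 → 122 → 61 → 184 → 92 → 46 → 23 → 70 → 35 → 106 → 53 → 160 → 80 → 40 → 20 → 10 → 5 → 16 → 8 → 4 → 2 → 1
Total steps = 95

95 steps


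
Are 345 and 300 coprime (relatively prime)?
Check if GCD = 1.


Euclidean algorithm:
345 = 1 * 300 + 45
300 = 6 * 45 + 30
45 = 1 * 30 + 15
30 = 2 * 15 + 0
GCD(345, 300) = 15

No, not coprime (GCD = 15)


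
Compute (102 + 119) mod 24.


102 + 119 = 221
221 mod 24 = 5


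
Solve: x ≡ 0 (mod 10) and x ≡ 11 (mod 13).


M = 10*13 = 130
M1 = M/10 = 13, M2 = M/13 = 10
M1^(-1) mod 10 = 7, M2^(-1) mod 13 = 4
x = 0*13*7 + 11*10*4 = 440
440 mod 130 = 50
Check: 50 mod 10 = 0 ✓, 50 mod 13 = 11 ✓

x ≡ 50 (mod 130)


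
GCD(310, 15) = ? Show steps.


310 = 20 * 15 + 10
15 = 1 * 10 + 5
10 = 2 * 5 + 0
GCD = 5


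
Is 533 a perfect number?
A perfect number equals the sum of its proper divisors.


Proper divisors of 533: 1, 13, 41
Sum = 1 + 13 + 41 = 55

No, 533 is not perfect (55 ≠ 533)


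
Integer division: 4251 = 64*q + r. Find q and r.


4251 = 64 * 66 + 27
Check: 4224 + 27 = 4251

q = 66, r = 27


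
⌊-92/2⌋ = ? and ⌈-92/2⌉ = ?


-92/2 = -46.0000
floor = -46
ceil = -46

floor = -46, ceil = -46


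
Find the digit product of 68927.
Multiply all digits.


6 × 8 × 9 × 2 × 7 = 6048


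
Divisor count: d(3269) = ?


3269 = 7^1 × 467^1
d(3269) = (1+1) × (1+1) = 4

4 divisors


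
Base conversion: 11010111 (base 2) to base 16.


11010111 (base 2) = 215 (decimal)
215 (decimal) = D7 (base 16)


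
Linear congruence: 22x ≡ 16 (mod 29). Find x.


GCD(22, 29) = 1, unique solution
a^(-1) mod 29 = 4
x = 4 * 16 mod 29 = 6

x ≡ 6 (mod 29)


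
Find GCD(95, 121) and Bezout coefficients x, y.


Tabular extended Euclidean (each row: r = 95*s + 121*t):
r=95, s=1, t=0
r=121, s=0, t=1
q=0: r=95, s=1, t=0   [95*(1) + 121*(0) = 95]
q=1: r=26, s=-1, t=1   [95*(-1) + 121*(1) = 26]
q=3: r=17, s=4, t=-3   [95*(4) + 121*(-3) = 17]
q=1: r=9, s=-5, t=4   [95*(-5) + 121*(4) = 9]
q=1: r=8, s=9, t=-7   [95*(9) + 121*(-7) = 8]
q=1: r=1, s=-14, t=11   [95*(-14) + 121*(11) = 1]
q=8: r=0, s=121, t=-95   [95*(121) + 121*(-95) = 0]
GCD = 1; from the row with r=1: x=-14, y=11
Check: 95*(-14) + 121*(11) = -1330 + 1331 = 1

GCD = 1, x = -14, y = 11


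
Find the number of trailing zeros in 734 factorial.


floor(734/5) = 146
floor(734/25) = 29
floor(734/125) = 5
floor(734/625) = 1
Total = 181

181 trailing zeros


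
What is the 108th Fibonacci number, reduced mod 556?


F(k) mod 556 for k=1..108:
1, 1, 2, 3, 5, 8, 13, 21, 34, 55, 89, 144, 233, 377, 54, 431, 485, 360, 289, 93, 382, 475, 301, 220, 521, 185, 150, 335, 485, 264, 193, 457, 94, 551, 89, 84, 173, 257, 430, 131, 5, 136, 141, 277, 418, 139, 1, 140, 141, 281, 422, 147, 13, 160, 173, 333, 506, 283, 233, 516, 193, 153, 346, 499, 289, 232, 521, 197, 162, 359, 521, 324, 289, 57, 346, 403, 193, 40, 233, 273, 506, 223, 173, 396, 13, 409, 422, 275, 141, 416, 1, 417, 418, 279, 141, 420, 5, 425, 430, 299, 173, 472, 89, 5, 94, 99, 193, 292
F(108) mod 556 = 292


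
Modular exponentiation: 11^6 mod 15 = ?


11^1 mod 15 = 11
11^2 mod 15 = 1
11^3 mod 15 = 11
11^4 mod 15 = 1
11^5 mod 15 = 11
11^6 mod 15 = 1


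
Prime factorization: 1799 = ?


1799 / 7 = 257
257 / 257 = 1
1799 = 7 × 257


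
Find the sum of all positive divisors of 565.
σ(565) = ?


Divisors of 565: 1, 5, 113, 565
Sum = 1 + 5 + 113 + 565 = 684

σ(565) = 684


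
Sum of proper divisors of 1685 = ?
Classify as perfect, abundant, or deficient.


Proper divisors: 1, 5, 337
Sum = 1 + 5 + 337 = 343
343 < 1685 → deficient

s(1685) = 343 (deficient)


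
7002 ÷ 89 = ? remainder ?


7002 = 89 * 78 + 60
Check: 6942 + 60 = 7002

q = 78, r = 60


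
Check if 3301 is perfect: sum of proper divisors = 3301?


Proper divisors of 3301: 1
Sum = 1 = 1

No, 3301 is not perfect (1 ≠ 3301)


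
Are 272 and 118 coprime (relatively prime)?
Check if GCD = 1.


Euclidean algorithm:
272 = 2 * 118 + 36
118 = 3 * 36 + 10
36 = 3 * 10 + 6
10 = 1 * 6 + 4
6 = 1 * 4 + 2
4 = 2 * 2 + 0
GCD(272, 118) = 2

No, not coprime (GCD = 2)


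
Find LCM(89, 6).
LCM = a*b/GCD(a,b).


GCD(89, 6) = 1
LCM = 89*6/1 = 534/1 = 534

LCM = 534


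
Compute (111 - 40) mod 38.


111 - 40 = 71
71 mod 38 = 33


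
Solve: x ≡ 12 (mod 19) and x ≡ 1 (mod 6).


M = 19*6 = 114
M1 = M/19 = 6, M2 = M/6 = 19
M1^(-1) mod 19 = 16, M2^(-1) mod 6 = 1
x = 12*6*16 + 1*19*1 = 1171
1171 mod 114 = 31
Check: 31 mod 19 = 12 ✓, 31 mod 6 = 1 ✓

x ≡ 31 (mod 114)


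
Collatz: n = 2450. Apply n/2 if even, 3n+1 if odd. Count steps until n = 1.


2450 → 1225 → 3676 → 1838 → 919 → 2758 → 1379 → 4138 → 2069 → 6208 → 3104 → 1552 → 776 → 388 → 194 → 97 → 292 → 146 → 73 → 220 → 110 → 55 → 166 → 83 → 250 → 125 → 376 → 188 → 94 → 47 → 142 → 71 → 214 → 107 → 322 → 161 → 484 → 242 → 121 → 364 → 182 → 91 → 274 → 137 → 412 → 206 → 103 → 310 → 155 → 466 → 233 → 700 → 350 → 175 → 526 → 263 → 790 → 395 → 1186 → 593 → 1780 → 890 → 445 → 1336 → 668 → 334 → 167 → 502 → 251 → 754 → 377 → 1132 → 566 → 283 → 850 → 425 → 1276 → 638 → 319 → 958 → 479 → 1438 → 719 → 2158 → 1079 → 3238 → 1619 → 4858 → 2429 → 7288 → 3644 → 1822 → 911 → 2734 → 1367 → 4102 → 2051 → 6154 → 3077 → 9232 → 4616 → 2308 → 1154 → 577 → 1732 → 866 → 433 → 1300 → 650 → 325 → 976 → 488 → 244 → 122 → 61 → 184 → 92 → 46 → 23 → 70 → 35 → 106 → 53 → 160 → 80 → 40 → 20 → 10 → 5 → 16 → 8 → 4 → 2 → 1
Total steps = 133

133 steps


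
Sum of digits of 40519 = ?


4 + 0 + 5 + 1 + 9 = 19


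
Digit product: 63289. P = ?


6 × 3 × 2 × 8 × 9 = 2592


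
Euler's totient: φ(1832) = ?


1832 = 2^3 × 229
Prime factors: 2, 229
φ(1832) = 1832 × (1-1/2) × (1-1/229)
= 1832 × 1/2 × 228/229 = 912

φ(1832) = 912


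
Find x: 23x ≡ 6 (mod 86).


GCD(23, 86) = 1, unique solution
a^(-1) mod 86 = 15
x = 15 * 6 mod 86 = 4

x ≡ 4 (mod 86)


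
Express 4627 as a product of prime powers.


4627 / 7 = 661
661 / 661 = 1
4627 = 7 × 661


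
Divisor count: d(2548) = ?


2548 = 2^2 × 7^2 × 13^1
d(2548) = (2+1) × (2+1) × (1+1) = 18

18 divisors


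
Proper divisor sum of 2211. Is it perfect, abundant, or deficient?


Proper divisors: 1, 3, 11, 33, 67, 201, 737
Sum = 1 + 3 + 11 + 33 + 67 + 201 + 737 = 1053
1053 < 2211 → deficient

s(2211) = 1053 (deficient)


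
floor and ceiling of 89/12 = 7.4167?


89/12 = 7.4167
floor = 7
ceil = 8

floor = 7, ceil = 8


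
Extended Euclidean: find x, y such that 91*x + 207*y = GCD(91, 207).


Tabular extended Euclidean (each row: r = 91*s + 207*t):
r=91, s=1, t=0
r=207, s=0, t=1
q=0: r=91, s=1, t=0   [91*(1) + 207*(0) = 91]
q=2: r=25, s=-2, t=1   [91*(-2) + 207*(1) = 25]
q=3: r=16, s=7, t=-3   [91*(7) + 207*(-3) = 16]
q=1: r=9, s=-9, t=4   [91*(-9) + 207*(4) = 9]
q=1: r=7, s=16, t=-7   [91*(16) + 207*(-7) = 7]
q=1: r=2, s=-25, t=11   [91*(-25) + 207*(11) = 2]
q=3: r=1, s=91, t=-40   [91*(91) + 207*(-40) = 1]
q=2: r=0, s=-207, t=91   [91*(-207) + 207*(91) = 0]
GCD = 1; from the row with r=1: x=91, y=-40
Check: 91*(91) + 207*(-40) = 8281 - 8280 = 1

GCD = 1, x = 91, y = -40


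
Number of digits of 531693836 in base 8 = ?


531693836 in base 8 = 3754200414
Number of digits = 10

10 digits (base 8)


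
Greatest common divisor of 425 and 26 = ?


425 = 16 * 26 + 9
26 = 2 * 9 + 8
9 = 1 * 8 + 1
8 = 8 * 1 + 0
GCD = 1


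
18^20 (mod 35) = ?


18^1 mod 35 = 18
18^2 mod 35 = 9
18^3 mod 35 = 22
18^4 mod 35 = 11
18^5 mod 35 = 23
18^6 mod 35 = 29
18^7 mod 35 = 32
18^8 mod 35 = 16
18^9 mod 35 = 8
18^10 mod 35 = 4
18^11 mod 35 = 2
18^12 mod 35 = 1
18^13 mod 35 = 18
18^14 mod 35 = 9
18^15 mod 35 = 22
18^16 mod 35 = 11
18^17 mod 35 = 23
18^18 mod 35 = 29
18^19 mod 35 = 32
18^20 mod 35 = 16


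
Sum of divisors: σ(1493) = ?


Divisors of 1493: 1, 1493
Sum = 1 + 1493 = 1494

σ(1493) = 1494


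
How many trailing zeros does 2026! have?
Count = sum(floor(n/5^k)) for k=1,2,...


floor(2026/5) = 405
floor(2026/25) = 81
floor(2026/125) = 16
floor(2026/625) = 3
Total = 505

505 trailing zeros


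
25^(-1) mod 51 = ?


Use the extended Euclidean algorithm on (51, 25); each row r = 51*s + 25*t:
r=51, s=1, t=0
r=25, s=0, t=1
q=2: r=1, s=1, t=-2   [51*(1) + 25*(-2) = 1]
q=25: r=0, s=-25, t=51   [51*(-25) + 25*(51) = 0]
GCD = 1 with t = -2, so 25*(-2) ≡ 1 (mod 51)
Inverse = -2 mod 51 = 49
Check: 25 * 49 = 1225 ≡ 1 (mod 51)

25^(-1) ≡ 49 (mod 51)


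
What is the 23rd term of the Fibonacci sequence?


Sequence: 1, 1, 2, 3, 5, 8, 13, 21, 34, 55, 89, 144, 233, 377, 610, 987, 1597, 2584, 4181, 6765, 10946, 17711, 28657
F(23) = 28657


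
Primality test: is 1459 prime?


Check divisors up to sqrt(1459) = 38.1969
No divisors found.
1459 is prime.

Yes, 1459 is prime


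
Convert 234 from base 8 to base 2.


234 (base 8) = 156 (decimal)
156 (decimal) = 10011100 (base 2)


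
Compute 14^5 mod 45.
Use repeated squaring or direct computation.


14^1 mod 45 = 14
14^2 mod 45 = 16
14^3 mod 45 = 44
14^4 mod 45 = 31
14^5 mod 45 = 29


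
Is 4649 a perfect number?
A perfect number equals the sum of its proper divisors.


Proper divisors of 4649: 1
Sum = 1 = 1

No, 4649 is not perfect (1 ≠ 4649)


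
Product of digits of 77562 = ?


7 × 7 × 5 × 6 × 2 = 2940


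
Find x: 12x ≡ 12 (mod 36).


GCD(12, 36) = 12 divides 12
Divide: 1x ≡ 1 (mod 3)
x ≡ 1 (mod 3)


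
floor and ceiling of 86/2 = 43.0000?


86/2 = 43.0000
floor = 43
ceil = 43

floor = 43, ceil = 43


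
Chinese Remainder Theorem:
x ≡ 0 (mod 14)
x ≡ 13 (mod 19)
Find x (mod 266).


M = 14*19 = 266
M1 = M/14 = 19, M2 = M/19 = 14
M1^(-1) mod 14 = 3, M2^(-1) mod 19 = 15
x = 0*19*3 + 13*14*15 = 2730
2730 mod 266 = 70
Check: 70 mod 14 = 0 ✓, 70 mod 19 = 13 ✓

x ≡ 70 (mod 266)


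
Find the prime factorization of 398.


398 / 2 = 199
199 / 199 = 1
398 = 2 × 199


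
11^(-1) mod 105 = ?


Use the extended Euclidean algorithm on (105, 11); each row r = 105*s + 11*t:
r=105, s=1, t=0
r=11, s=0, t=1
q=9: r=6, s=1, t=-9   [105*(1) + 11*(-9) = 6]
q=1: r=5, s=-1, t=10   [105*(-1) + 11*(10) = 5]
q=1: r=1, s=2, t=-19   [105*(2) + 11*(-19) = 1]
q=5: r=0, s=-11, t=105   [105*(-11) + 11*(105) = 0]
GCD = 1 with t = -19, so 11*(-19) ≡ 1 (mod 105)
Inverse = -19 mod 105 = 86
Check: 11 * 86 = 946 ≡ 1 (mod 105)

11^(-1) ≡ 86 (mod 105)


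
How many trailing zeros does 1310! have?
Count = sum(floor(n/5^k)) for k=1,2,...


floor(1310/5) = 262
floor(1310/25) = 52
floor(1310/125) = 10
floor(1310/625) = 2
Total = 326

326 trailing zeros


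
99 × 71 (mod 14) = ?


99 × 71 = 7029
7029 mod 14 = 1


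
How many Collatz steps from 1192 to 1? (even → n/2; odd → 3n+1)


1192 → 596 → 298 → 149 → 448 → 224 → 112 → 56 → 28 → 14 → 7 → 22 → 11 → 34 → 17 → 52 → 26 → 13 → 40 → 20 → 10 → 5 → 16 → 8 → 4 → 2 → 1
Total steps = 26

26 steps


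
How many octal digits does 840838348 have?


840838348 in base 8 = 6207426314
Number of digits = 10

10 digits (base 8)


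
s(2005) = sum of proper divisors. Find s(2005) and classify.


Proper divisors: 1, 5, 401
Sum = 1 + 5 + 401 = 407
407 < 2005 → deficient

s(2005) = 407 (deficient)


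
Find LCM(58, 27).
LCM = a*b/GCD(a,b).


GCD(58, 27) = 1
LCM = 58*27/1 = 1566/1 = 1566

LCM = 1566


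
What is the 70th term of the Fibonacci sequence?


Sequence: 1, 1, 2, 3, 5, 8, 13, 21, 34, 55, 89, 144, 233, 377, 610, 987, 1597, 2584, 4181, 6765, 10946, 17711, 28657, 46368, 75025, 121393, 196418, 317811, 514229, 832040, 1346269, 2178309, 3524578, 5702887, 9227465, 14930352, 24157817, 39088169, 63245986, 102334155, 165580141, 267914296, 433494437, 701408733, 1134903170, 1836311903, 2971215073, 4807526976, 7778742049, 12586269025, 20365011074, 32951280099, 53316291173, 86267571272, 139583862445, 225851433717, 365435296162, 591286729879, 956722026041, 1548008755920, 2504730781961, 4052739537881, 6557470319842, 10610209857723, 17167680177565, 27777890035288, 44945570212853, 72723460248141, 117669030460994, 190392490709135
F(70) = 190392490709135


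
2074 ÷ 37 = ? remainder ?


2074 = 37 * 56 + 2
Check: 2072 + 2 = 2074

q = 56, r = 2


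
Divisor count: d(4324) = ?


4324 = 2^2 × 23^1 × 47^1
d(4324) = (2+1) × (1+1) × (1+1) = 12

12 divisors


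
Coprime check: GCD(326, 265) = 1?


Euclidean algorithm:
326 = 1 * 265 + 61
265 = 4 * 61 + 21
61 = 2 * 21 + 19
21 = 1 * 19 + 2
19 = 9 * 2 + 1
2 = 2 * 1 + 0
GCD(326, 265) = 1

Yes, coprime (GCD = 1)


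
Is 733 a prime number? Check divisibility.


Check divisors up to sqrt(733) = 27.0740
No divisors found.
733 is prime.

Yes, 733 is prime


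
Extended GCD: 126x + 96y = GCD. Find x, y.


Tabular extended Euclidean (each row: r = 126*s + 96*t):
r=126, s=1, t=0
r=96, s=0, t=1
q=1: r=30, s=1, t=-1   [126*(1) + 96*(-1) = 30]
q=3: r=6, s=-3, t=4   [126*(-3) + 96*(4) = 6]
q=5: r=0, s=16, t=-21   [126*(16) + 96*(-21) = 0]
GCD = 6; from the row with r=6: x=-3, y=4
Check: 126*(-3) + 96*(4) = -378 + 384 = 6

GCD = 6, x = -3, y = 4


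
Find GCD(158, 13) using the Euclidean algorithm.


158 = 12 * 13 + 2
13 = 6 * 2 + 1
2 = 2 * 1 + 0
GCD = 1


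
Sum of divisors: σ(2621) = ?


Divisors of 2621: 1, 2621
Sum = 1 + 2621 = 2622

σ(2621) = 2622


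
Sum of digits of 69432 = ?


6 + 9 + 4 + 3 + 2 = 24


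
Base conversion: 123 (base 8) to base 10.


123 (base 8) = 83 (decimal)
83 (decimal) = 83 (base 10)


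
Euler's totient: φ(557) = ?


557 = 557
Prime factors: 557
φ(557) = 557 × (1-1/557)
= 557 × 556/557 = 556

φ(557) = 556


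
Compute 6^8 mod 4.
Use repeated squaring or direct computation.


6^1 mod 4 = 2
6^2 mod 4 = 0
6^3 mod 4 = 0
6^4 mod 4 = 0
6^5 mod 4 = 0
6^6 mod 4 = 0
6^7 mod 4 = 0
6^8 mod 4 = 0


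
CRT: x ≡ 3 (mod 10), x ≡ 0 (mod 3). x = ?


M = 10*3 = 30
M1 = M/10 = 3, M2 = M/3 = 10
M1^(-1) mod 10 = 7, M2^(-1) mod 3 = 1
x = 3*3*7 + 0*10*1 = 63
63 mod 30 = 3
Check: 3 mod 10 = 3 ✓, 3 mod 3 = 0 ✓

x ≡ 3 (mod 30)


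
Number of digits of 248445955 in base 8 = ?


248445955 in base 8 = 1663576003
Number of digits = 10

10 digits (base 8)


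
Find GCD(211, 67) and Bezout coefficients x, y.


Tabular extended Euclidean (each row: r = 211*s + 67*t):
r=211, s=1, t=0
r=67, s=0, t=1
q=3: r=10, s=1, t=-3   [211*(1) + 67*(-3) = 10]
q=6: r=7, s=-6, t=19   [211*(-6) + 67*(19) = 7]
q=1: r=3, s=7, t=-22   [211*(7) + 67*(-22) = 3]
q=2: r=1, s=-20, t=63   [211*(-20) + 67*(63) = 1]
q=3: r=0, s=67, t=-211   [211*(67) + 67*(-211) = 0]
GCD = 1; from the row with r=1: x=-20, y=63
Check: 211*(-20) + 67*(63) = -4220 + 4221 = 1

GCD = 1, x = -20, y = 63


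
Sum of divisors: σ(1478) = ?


Divisors of 1478: 1, 2, 739, 1478
Sum = 1 + 2 + 739 + 1478 = 2220

σ(1478) = 2220


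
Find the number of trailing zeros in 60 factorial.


floor(60/5) = 12
floor(60/25) = 2
Total = 14

14 trailing zeros


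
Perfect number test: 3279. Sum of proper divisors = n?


Proper divisors of 3279: 1, 3, 1093
Sum = 1 + 3 + 1093 = 1097

No, 3279 is not perfect (1097 ≠ 3279)


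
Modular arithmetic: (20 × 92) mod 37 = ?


20 × 92 = 1840
1840 mod 37 = 27


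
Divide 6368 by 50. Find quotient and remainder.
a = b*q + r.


6368 = 50 * 127 + 18
Check: 6350 + 18 = 6368

q = 127, r = 18


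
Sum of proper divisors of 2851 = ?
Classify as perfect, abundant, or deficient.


Proper divisors: 1
Sum = 1 = 1
1 < 2851 → deficient

s(2851) = 1 (deficient)


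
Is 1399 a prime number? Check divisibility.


Check divisors up to sqrt(1399) = 37.4032
No divisors found.
1399 is prime.

Yes, 1399 is prime


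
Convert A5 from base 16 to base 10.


A5 (base 16) = 165 (decimal)
165 (decimal) = 165 (base 10)


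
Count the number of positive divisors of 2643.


2643 = 3^1 × 881^1
d(2643) = (1+1) × (1+1) = 4

4 divisors


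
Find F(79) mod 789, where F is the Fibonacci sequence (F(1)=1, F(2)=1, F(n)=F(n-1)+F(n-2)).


F(k) mod 789 for k=1..79:
1, 1, 2, 3, 5, 8, 13, 21, 34, 55, 89, 144, 233, 377, 610, 198, 19, 217, 236, 453, 689, 353, 253, 606, 70, 676, 746, 633, 590, 434, 235, 669, 115, 784, 110, 105, 215, 320, 535, 66, 601, 667, 479, 357, 47, 404, 451, 66, 517, 583, 311, 105, 416, 521, 148, 669, 28, 697, 725, 633, 569, 413, 193, 606, 10, 616, 626, 453, 290, 743, 244, 198, 442, 640, 293, 144, 437, 581, 229
F(79) mod 789 = 229


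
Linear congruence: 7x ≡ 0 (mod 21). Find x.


GCD(7, 21) = 7 divides 0
Divide: 1x ≡ 0 (mod 3)
x ≡ 0 (mod 3)


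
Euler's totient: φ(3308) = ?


3308 = 2^2 × 827
Prime factors: 2, 827
φ(3308) = 3308 × (1-1/2) × (1-1/827)
= 3308 × 1/2 × 826/827 = 1652

φ(3308) = 1652


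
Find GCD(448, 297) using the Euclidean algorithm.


448 = 1 * 297 + 151
297 = 1 * 151 + 146
151 = 1 * 146 + 5
146 = 29 * 5 + 1
5 = 5 * 1 + 0
GCD = 1


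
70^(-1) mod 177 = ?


Use the extended Euclidean algorithm on (177, 70); each row r = 177*s + 70*t:
r=177, s=1, t=0
r=70, s=0, t=1
q=2: r=37, s=1, t=-2   [177*(1) + 70*(-2) = 37]
q=1: r=33, s=-1, t=3   [177*(-1) + 70*(3) = 33]
q=1: r=4, s=2, t=-5   [177*(2) + 70*(-5) = 4]
q=8: r=1, s=-17, t=43   [177*(-17) + 70*(43) = 1]
q=4: r=0, s=70, t=-177   [177*(70) + 70*(-177) = 0]
GCD = 1 with t = 43, so 70*(43) ≡ 1 (mod 177)
Inverse = 43 mod 177 = 43
Check: 70 * 43 = 3010 ≡ 1 (mod 177)

70^(-1) ≡ 43 (mod 177)


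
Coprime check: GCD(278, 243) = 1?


Euclidean algorithm:
278 = 1 * 243 + 35
243 = 6 * 35 + 33
35 = 1 * 33 + 2
33 = 16 * 2 + 1
2 = 2 * 1 + 0
GCD(278, 243) = 1

Yes, coprime (GCD = 1)


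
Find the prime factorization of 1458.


1458 / 2 = 729
729 / 3 = 243
243 / 3 = 81
81 / 3 = 27
27 / 3 = 9
9 / 3 = 3
3 / 3 = 1
1458 = 2 × 3^6


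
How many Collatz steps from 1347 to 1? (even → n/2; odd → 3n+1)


1347 → 4042 → 2021 → 6064 → 3032 → 1516 → 758 → 379 → 1138 → 569 → 1708 → 854 → 427 → 1282 → 641 → 1924 → 962 → 481 → 1444 → 722 → 361 → 1084 → 542 → 271 → 814 → 407 → 1222 → 611 → 1834 → 917 → 2752 → 1376 → 688 → 344 → 172 → 86 → 43 → 130 → 65 → 196 → 98 → 49 → 148 → 74 → 37 → 112 → 56 → 28 → 14 → 7 → 22 → 11 → 34 → 17 → 52 → 26 → 13 → 40 → 20 → 10 → 5 → 16 → 8 → 4 → 2 → 1
Total steps = 65

65 steps


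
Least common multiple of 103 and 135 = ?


GCD(103, 135) = 1
LCM = 103*135/1 = 13905/1 = 13905

LCM = 13905


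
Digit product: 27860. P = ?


2 × 7 × 8 × 6 × 0 = 0


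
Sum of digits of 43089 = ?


4 + 3 + 0 + 8 + 9 = 24


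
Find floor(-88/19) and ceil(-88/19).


-88/19 = -4.6316
floor = -5
ceil = -4

floor = -5, ceil = -4


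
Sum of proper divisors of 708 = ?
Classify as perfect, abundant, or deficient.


Proper divisors: 1, 2, 3, 4, 6, 12, 59, 118, 177, 236, 354
Sum = 1 + 2 + 3 + 4 + 6 + 12 + 59 + 118 + 177 + 236 + 354 = 972
972 > 708 → abundant

s(708) = 972 (abundant)


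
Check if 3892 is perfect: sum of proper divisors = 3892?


Proper divisors of 3892: 1, 2, 4, 7, 14, 28, 139, 278, 556, 973, 1946
Sum = 1 + 2 + 4 + 7 + 14 + 28 + 139 + 278 + 556 + 973 + 1946 = 3948

No, 3892 is not perfect (3948 ≠ 3892)


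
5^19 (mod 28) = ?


5^1 mod 28 = 5
5^2 mod 28 = 25
5^3 mod 28 = 13
5^4 mod 28 = 9
5^5 mod 28 = 17
5^6 mod 28 = 1
5^7 mod 28 = 5
5^8 mod 28 = 25
5^9 mod 28 = 13
5^10 mod 28 = 9
5^11 mod 28 = 17
5^12 mod 28 = 1
5^13 mod 28 = 5
5^14 mod 28 = 25
5^15 mod 28 = 13
5^16 mod 28 = 9
5^17 mod 28 = 17
5^18 mod 28 = 1
5^19 mod 28 = 5


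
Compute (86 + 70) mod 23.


86 + 70 = 156
156 mod 23 = 18


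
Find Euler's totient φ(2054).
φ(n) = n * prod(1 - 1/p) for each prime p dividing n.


2054 = 2 × 13 × 79
Prime factors: 2, 13, 79
φ(2054) = 2054 × (1-1/2) × (1-1/13) × (1-1/79)
= 2054 × 1/2 × 12/13 × 78/79 = 936

φ(2054) = 936


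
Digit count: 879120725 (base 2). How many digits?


879120725 in base 2 = 110100011001100101000101010101
Number of digits = 30

30 digits (base 2)


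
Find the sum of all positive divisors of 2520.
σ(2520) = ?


Divisors of 2520: 1, 2, 3, 4, 5, 6, 7, 8, 9, 10, 12, 14, 15, 18, 20, 21, 24, 28, 30, 35, 36, 40, 42, 45, 56, 60, 63, 70, 72, 84, 90, 105, 120, 126, 140, 168, 180, 210, 252, 280, 315, 360, 420, 504, 630, 840, 1260, 2520
Sum = 1 + 2 + 3 + 4 + 5 + 6 + 7 + 8 + 9 + 10 + 12 + 14 + 15 + 18 + 20 + 21 + 24 + 28 + 30 + 35 + 36 + 40 + 42 + 45 + 56 + 60 + 63 + 70 + 72 + 84 + 90 + 105 + 120 + 126 + 140 + 168 + 180 + 210 + 252 + 280 + 315 + 360 + 420 + 504 + 630 + 840 + 1260 + 2520 = 9360

σ(2520) = 9360


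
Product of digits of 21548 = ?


2 × 1 × 5 × 4 × 8 = 320


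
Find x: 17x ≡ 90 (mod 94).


GCD(17, 94) = 1, unique solution
a^(-1) mod 94 = 83
x = 83 * 90 mod 94 = 44

x ≡ 44 (mod 94)


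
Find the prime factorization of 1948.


1948 / 2 = 974
974 / 2 = 487
487 / 487 = 1
1948 = 2^2 × 487


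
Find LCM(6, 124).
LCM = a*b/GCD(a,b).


GCD(6, 124) = 2
LCM = 6*124/2 = 744/2 = 372

LCM = 372


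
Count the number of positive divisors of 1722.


1722 = 2^1 × 3^1 × 7^1 × 41^1
d(1722) = (1+1) × (1+1) × (1+1) × (1+1) = 16

16 divisors


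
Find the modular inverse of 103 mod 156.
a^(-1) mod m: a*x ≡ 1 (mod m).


Use the extended Euclidean algorithm on (156, 103); each row r = 156*s + 103*t:
r=156, s=1, t=0
r=103, s=0, t=1
q=1: r=53, s=1, t=-1   [156*(1) + 103*(-1) = 53]
q=1: r=50, s=-1, t=2   [156*(-1) + 103*(2) = 50]
q=1: r=3, s=2, t=-3   [156*(2) + 103*(-3) = 3]
q=16: r=2, s=-33, t=50   [156*(-33) + 103*(50) = 2]
q=1: r=1, s=35, t=-53   [156*(35) + 103*(-53) = 1]
q=2: r=0, s=-103, t=156   [156*(-103) + 103*(156) = 0]
GCD = 1 with t = -53, so 103*(-53) ≡ 1 (mod 156)
Inverse = -53 mod 156 = 103
Check: 103 * 103 = 10609 ≡ 1 (mod 156)

103^(-1) ≡ 103 (mod 156)


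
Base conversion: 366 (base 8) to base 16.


366 (base 8) = 246 (decimal)
246 (decimal) = F6 (base 16)


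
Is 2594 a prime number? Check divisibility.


2594 / 2 = 1297 (exact division)
2594 is NOT prime.

No, 2594 is not prime


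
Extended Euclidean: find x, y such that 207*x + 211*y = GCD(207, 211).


Tabular extended Euclidean (each row: r = 207*s + 211*t):
r=207, s=1, t=0
r=211, s=0, t=1
q=0: r=207, s=1, t=0   [207*(1) + 211*(0) = 207]
q=1: r=4, s=-1, t=1   [207*(-1) + 211*(1) = 4]
q=51: r=3, s=52, t=-51   [207*(52) + 211*(-51) = 3]
q=1: r=1, s=-53, t=52   [207*(-53) + 211*(52) = 1]
q=3: r=0, s=211, t=-207   [207*(211) + 211*(-207) = 0]
GCD = 1; from the row with r=1: x=-53, y=52
Check: 207*(-53) + 211*(52) = -10971 + 10972 = 1

GCD = 1, x = -53, y = 52


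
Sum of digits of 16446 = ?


1 + 6 + 4 + 4 + 6 = 21


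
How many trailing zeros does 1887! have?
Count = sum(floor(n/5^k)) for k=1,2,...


floor(1887/5) = 377
floor(1887/25) = 75
floor(1887/125) = 15
floor(1887/625) = 3
Total = 470

470 trailing zeros


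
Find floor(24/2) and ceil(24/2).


24/2 = 12.0000
floor = 12
ceil = 12

floor = 12, ceil = 12


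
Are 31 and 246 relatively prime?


Euclidean algorithm:
246 = 7 * 31 + 29
31 = 1 * 29 + 2
29 = 14 * 2 + 1
2 = 2 * 1 + 0
GCD(31, 246) = 1

Yes, coprime (GCD = 1)


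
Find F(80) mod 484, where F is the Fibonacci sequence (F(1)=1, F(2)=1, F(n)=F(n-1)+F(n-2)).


F(k) mod 484 for k=1..80:
1, 1, 2, 3, 5, 8, 13, 21, 34, 55, 89, 144, 233, 377, 126, 19, 145, 164, 309, 473, 298, 287, 101, 388, 5, 393, 398, 307, 221, 44, 265, 309, 90, 399, 5, 404, 409, 329, 254, 99, 353, 452, 321, 289, 126, 415, 57, 472, 45, 33, 78, 111, 189, 300, 5, 305, 310, 131, 441, 88, 45, 133, 178, 311, 5, 316, 321, 153, 474, 143, 133, 276, 409, 201, 126, 327, 453, 296, 265, 77
F(80) mod 484 = 77


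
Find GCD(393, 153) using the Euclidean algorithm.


393 = 2 * 153 + 87
153 = 1 * 87 + 66
87 = 1 * 66 + 21
66 = 3 * 21 + 3
21 = 7 * 3 + 0
GCD = 3


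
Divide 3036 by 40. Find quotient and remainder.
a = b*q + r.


3036 = 40 * 75 + 36
Check: 3000 + 36 = 3036

q = 75, r = 36


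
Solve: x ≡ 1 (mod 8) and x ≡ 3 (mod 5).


M = 8*5 = 40
M1 = M/8 = 5, M2 = M/5 = 8
M1^(-1) mod 8 = 5, M2^(-1) mod 5 = 2
x = 1*5*5 + 3*8*2 = 73
73 mod 40 = 33
Check: 33 mod 8 = 1 ✓, 33 mod 5 = 3 ✓

x ≡ 33 (mod 40)


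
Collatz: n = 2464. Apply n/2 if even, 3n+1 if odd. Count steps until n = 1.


2464 → 1232 → 616 → 308 → 154 → 77 → 232 → 116 → 58 → 29 → 88 → 44 → 22 → 11 → 34 → 17 → 52 → 26 → 13 → 40 → 20 → 10 → 5 → 16 → 8 → 4 → 2 → 1
Total steps = 27

27 steps


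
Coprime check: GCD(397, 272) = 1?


Euclidean algorithm:
397 = 1 * 272 + 125
272 = 2 * 125 + 22
125 = 5 * 22 + 15
22 = 1 * 15 + 7
15 = 2 * 7 + 1
7 = 7 * 1 + 0
GCD(397, 272) = 1

Yes, coprime (GCD = 1)


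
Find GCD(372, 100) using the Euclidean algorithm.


372 = 3 * 100 + 72
100 = 1 * 72 + 28
72 = 2 * 28 + 16
28 = 1 * 16 + 12
16 = 1 * 12 + 4
12 = 3 * 4 + 0
GCD = 4


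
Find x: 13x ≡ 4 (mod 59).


GCD(13, 59) = 1, unique solution
a^(-1) mod 59 = 50
x = 50 * 4 mod 59 = 23

x ≡ 23 (mod 59)


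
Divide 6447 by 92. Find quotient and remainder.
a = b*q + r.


6447 = 92 * 70 + 7
Check: 6440 + 7 = 6447

q = 70, r = 7


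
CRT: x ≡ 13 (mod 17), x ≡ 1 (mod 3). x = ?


M = 17*3 = 51
M1 = M/17 = 3, M2 = M/3 = 17
M1^(-1) mod 17 = 6, M2^(-1) mod 3 = 2
x = 13*3*6 + 1*17*2 = 268
268 mod 51 = 13
Check: 13 mod 17 = 13 ✓, 13 mod 3 = 1 ✓

x ≡ 13 (mod 51)


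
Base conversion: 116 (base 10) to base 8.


116 (base 10) = 116 (decimal)
116 (decimal) = 164 (base 8)


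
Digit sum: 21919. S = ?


2 + 1 + 9 + 1 + 9 = 22


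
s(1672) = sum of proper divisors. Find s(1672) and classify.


Proper divisors: 1, 2, 4, 8, 11, 19, 22, 38, 44, 76, 88, 152, 209, 418, 836
Sum = 1 + 2 + 4 + 8 + 11 + 19 + 22 + 38 + 44 + 76 + 88 + 152 + 209 + 418 + 836 = 1928
1928 > 1672 → abundant

s(1672) = 1928 (abundant)


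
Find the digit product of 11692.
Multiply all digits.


1 × 1 × 6 × 9 × 2 = 108


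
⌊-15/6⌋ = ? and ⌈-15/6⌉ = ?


-15/6 = -2.5000
floor = -3
ceil = -2

floor = -3, ceil = -2


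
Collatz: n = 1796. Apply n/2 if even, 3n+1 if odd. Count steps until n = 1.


1796 → 898 → 449 → 1348 → 674 → 337 → 1012 → 506 → 253 → 760 → 380 → 190 → 95 → 286 → 143 → 430 → 215 → 646 → 323 → 970 → 485 → 1456 → 728 → 364 → 182 → 91 → 274 → 137 → 412 → 206 → 103 → 310 → 155 → 466 → 233 → 700 → 350 → 175 → 526 → 263 → 790 → 395 → 1186 → 593 → 1780 → 890 → 445 → 1336 → 668 → 334 → 167 → 502 → 251 → 754 → 377 → 1132 → 566 → 283 → 850 → 425 → 1276 → 638 → 319 → 958 → 479 → 1438 → 719 → 2158 → 1079 → 3238 → 1619 → 4858 → 2429 → 7288 → 3644 → 1822 → 911 → 2734 → 1367 → 4102 → 2051 → 6154 → 3077 → 9232 → 4616 → 2308 → 1154 → 577 → 1732 → 866 → 433 → 1300 → 650 → 325 → 976 → 488 → 244 → 122 → 61 → 184 → 92 → 46 → 23 → 70 → 35 → 106 → 53 → 160 → 80 → 40 → 20 → 10 → 5 → 16 → 8 → 4 → 2 → 1
Total steps = 117

117 steps


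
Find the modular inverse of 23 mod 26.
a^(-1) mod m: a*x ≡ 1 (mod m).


Use the extended Euclidean algorithm on (26, 23); each row r = 26*s + 23*t:
r=26, s=1, t=0
r=23, s=0, t=1
q=1: r=3, s=1, t=-1   [26*(1) + 23*(-1) = 3]
q=7: r=2, s=-7, t=8   [26*(-7) + 23*(8) = 2]
q=1: r=1, s=8, t=-9   [26*(8) + 23*(-9) = 1]
q=2: r=0, s=-23, t=26   [26*(-23) + 23*(26) = 0]
GCD = 1 with t = -9, so 23*(-9) ≡ 1 (mod 26)
Inverse = -9 mod 26 = 17
Check: 23 * 17 = 391 ≡ 1 (mod 26)

23^(-1) ≡ 17 (mod 26)


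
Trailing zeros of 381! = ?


floor(381/5) = 76
floor(381/25) = 15
floor(381/125) = 3
Total = 94

94 trailing zeros


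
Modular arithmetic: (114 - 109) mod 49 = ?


114 - 109 = 5
5 mod 49 = 5


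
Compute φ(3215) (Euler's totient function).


3215 = 5 × 643
Prime factors: 5, 643
φ(3215) = 3215 × (1-1/5) × (1-1/643)
= 3215 × 4/5 × 642/643 = 2568

φ(3215) = 2568


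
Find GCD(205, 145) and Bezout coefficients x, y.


Tabular extended Euclidean (each row: r = 205*s + 145*t):
r=205, s=1, t=0
r=145, s=0, t=1
q=1: r=60, s=1, t=-1   [205*(1) + 145*(-1) = 60]
q=2: r=25, s=-2, t=3   [205*(-2) + 145*(3) = 25]
q=2: r=10, s=5, t=-7   [205*(5) + 145*(-7) = 10]
q=2: r=5, s=-12, t=17   [205*(-12) + 145*(17) = 5]
q=2: r=0, s=29, t=-41   [205*(29) + 145*(-41) = 0]
GCD = 5; from the row with r=5: x=-12, y=17
Check: 205*(-12) + 145*(17) = -2460 + 2465 = 5

GCD = 5, x = -12, y = 17


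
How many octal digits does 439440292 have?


439440292 in base 8 = 3214251644
Number of digits = 10

10 digits (base 8)


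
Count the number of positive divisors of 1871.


1871 = 1871^1
d(1871) = (1+1) = 2

2 divisors


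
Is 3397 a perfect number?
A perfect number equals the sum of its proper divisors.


Proper divisors of 3397: 1, 43, 79
Sum = 1 + 43 + 79 = 123

No, 3397 is not perfect (123 ≠ 3397)


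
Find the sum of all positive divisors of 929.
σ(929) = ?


Divisors of 929: 1, 929
Sum = 1 + 929 = 930

σ(929) = 930


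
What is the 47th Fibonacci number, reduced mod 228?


F(k) mod 228 for k=1..47:
1, 1, 2, 3, 5, 8, 13, 21, 34, 55, 89, 144, 5, 149, 154, 75, 1, 76, 77, 153, 2, 155, 157, 84, 13, 97, 110, 207, 89, 68, 157, 225, 154, 151, 77, 0, 77, 77, 154, 3, 157, 160, 89, 21, 110, 131, 13
F(47) mod 228 = 13


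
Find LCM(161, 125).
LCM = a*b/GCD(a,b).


GCD(161, 125) = 1
LCM = 161*125/1 = 20125/1 = 20125

LCM = 20125


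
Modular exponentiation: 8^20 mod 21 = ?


8^1 mod 21 = 8
8^2 mod 21 = 1
8^3 mod 21 = 8
8^4 mod 21 = 1
8^5 mod 21 = 8
8^6 mod 21 = 1
8^7 mod 21 = 8
8^8 mod 21 = 1
8^9 mod 21 = 8
8^10 mod 21 = 1
8^11 mod 21 = 8
8^12 mod 21 = 1
8^13 mod 21 = 8
8^14 mod 21 = 1
8^15 mod 21 = 8
8^16 mod 21 = 1
8^17 mod 21 = 8
8^18 mod 21 = 1
8^19 mod 21 = 8
8^20 mod 21 = 1
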